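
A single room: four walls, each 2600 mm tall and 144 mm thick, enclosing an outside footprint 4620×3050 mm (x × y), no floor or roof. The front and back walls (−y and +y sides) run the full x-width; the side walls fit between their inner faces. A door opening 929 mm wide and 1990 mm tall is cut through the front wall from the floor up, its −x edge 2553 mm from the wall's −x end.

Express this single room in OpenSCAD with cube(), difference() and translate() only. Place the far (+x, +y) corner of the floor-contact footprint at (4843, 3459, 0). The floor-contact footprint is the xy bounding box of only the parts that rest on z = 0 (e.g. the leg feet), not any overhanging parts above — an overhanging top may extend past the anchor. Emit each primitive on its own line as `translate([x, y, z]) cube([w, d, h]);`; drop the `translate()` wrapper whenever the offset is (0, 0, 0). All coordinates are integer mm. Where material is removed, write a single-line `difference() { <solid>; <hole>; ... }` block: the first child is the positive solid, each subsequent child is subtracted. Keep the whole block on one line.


difference() { translate([223, 409, 0]) cube([4620, 144, 2600]); translate([2776, 409, 0]) cube([929, 144, 1990]); }
translate([223, 3315, 0]) cube([4620, 144, 2600]);
translate([223, 553, 0]) cube([144, 2762, 2600]);
translate([4699, 553, 0]) cube([144, 2762, 2600]);


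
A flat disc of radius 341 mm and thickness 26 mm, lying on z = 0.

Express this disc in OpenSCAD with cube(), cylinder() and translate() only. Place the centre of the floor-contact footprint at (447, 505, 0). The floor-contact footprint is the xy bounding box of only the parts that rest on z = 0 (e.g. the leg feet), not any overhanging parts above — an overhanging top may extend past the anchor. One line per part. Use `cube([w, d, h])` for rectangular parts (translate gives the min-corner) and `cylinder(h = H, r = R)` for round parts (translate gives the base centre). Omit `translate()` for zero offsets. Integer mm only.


translate([447, 505, 0]) cylinder(h = 26, r = 341);


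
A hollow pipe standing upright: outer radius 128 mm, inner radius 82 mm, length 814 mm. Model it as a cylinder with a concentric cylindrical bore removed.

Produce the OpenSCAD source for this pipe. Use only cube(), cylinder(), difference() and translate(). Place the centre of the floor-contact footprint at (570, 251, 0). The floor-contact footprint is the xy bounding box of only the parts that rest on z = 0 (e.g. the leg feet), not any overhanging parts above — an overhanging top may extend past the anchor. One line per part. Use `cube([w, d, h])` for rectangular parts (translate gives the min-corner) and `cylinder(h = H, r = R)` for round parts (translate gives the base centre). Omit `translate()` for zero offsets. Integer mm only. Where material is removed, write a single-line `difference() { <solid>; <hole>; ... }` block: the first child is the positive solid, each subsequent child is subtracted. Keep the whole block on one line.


difference() { translate([570, 251, 0]) cylinder(h = 814, r = 128); translate([570, 251, 0]) cylinder(h = 814, r = 82); }


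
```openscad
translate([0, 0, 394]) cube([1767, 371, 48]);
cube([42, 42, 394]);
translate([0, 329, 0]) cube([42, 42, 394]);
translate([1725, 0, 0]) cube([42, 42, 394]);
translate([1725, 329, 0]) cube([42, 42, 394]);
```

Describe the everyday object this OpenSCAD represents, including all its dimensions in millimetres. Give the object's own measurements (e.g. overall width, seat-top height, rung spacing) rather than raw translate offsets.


A bench: a 1767×371 mm seat slab, 48 mm thick, top at z = 442 mm, on four 42×42 mm square legs flush with the seat corners and standing on z = 0.


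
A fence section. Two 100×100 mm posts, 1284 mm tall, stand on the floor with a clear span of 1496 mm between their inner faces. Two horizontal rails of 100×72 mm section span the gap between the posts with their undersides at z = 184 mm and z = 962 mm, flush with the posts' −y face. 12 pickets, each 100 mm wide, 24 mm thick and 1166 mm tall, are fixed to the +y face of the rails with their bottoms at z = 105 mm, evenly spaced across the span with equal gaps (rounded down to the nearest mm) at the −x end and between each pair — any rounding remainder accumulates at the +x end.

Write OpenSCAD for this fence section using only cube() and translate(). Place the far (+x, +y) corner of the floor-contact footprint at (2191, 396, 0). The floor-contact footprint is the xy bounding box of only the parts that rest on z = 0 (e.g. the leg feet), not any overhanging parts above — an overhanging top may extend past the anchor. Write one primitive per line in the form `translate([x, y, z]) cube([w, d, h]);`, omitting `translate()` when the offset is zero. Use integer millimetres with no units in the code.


translate([495, 296, 0]) cube([100, 100, 1284]);
translate([2091, 296, 0]) cube([100, 100, 1284]);
translate([595, 296, 184]) cube([1496, 100, 72]);
translate([595, 296, 962]) cube([1496, 100, 72]);
translate([617, 396, 105]) cube([100, 24, 1166]);
translate([739, 396, 105]) cube([100, 24, 1166]);
translate([861, 396, 105]) cube([100, 24, 1166]);
translate([983, 396, 105]) cube([100, 24, 1166]);
translate([1105, 396, 105]) cube([100, 24, 1166]);
translate([1227, 396, 105]) cube([100, 24, 1166]);
translate([1349, 396, 105]) cube([100, 24, 1166]);
translate([1471, 396, 105]) cube([100, 24, 1166]);
translate([1593, 396, 105]) cube([100, 24, 1166]);
translate([1715, 396, 105]) cube([100, 24, 1166]);
translate([1837, 396, 105]) cube([100, 24, 1166]);
translate([1959, 396, 105]) cube([100, 24, 1166]);


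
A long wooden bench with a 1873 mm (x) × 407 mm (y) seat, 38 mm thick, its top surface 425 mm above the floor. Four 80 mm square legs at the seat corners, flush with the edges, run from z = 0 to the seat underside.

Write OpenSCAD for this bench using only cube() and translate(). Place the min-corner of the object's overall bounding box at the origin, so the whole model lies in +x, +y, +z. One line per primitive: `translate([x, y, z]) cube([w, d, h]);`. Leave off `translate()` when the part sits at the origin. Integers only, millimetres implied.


translate([0, 0, 387]) cube([1873, 407, 38]);
cube([80, 80, 387]);
translate([0, 327, 0]) cube([80, 80, 387]);
translate([1793, 0, 0]) cube([80, 80, 387]);
translate([1793, 327, 0]) cube([80, 80, 387]);


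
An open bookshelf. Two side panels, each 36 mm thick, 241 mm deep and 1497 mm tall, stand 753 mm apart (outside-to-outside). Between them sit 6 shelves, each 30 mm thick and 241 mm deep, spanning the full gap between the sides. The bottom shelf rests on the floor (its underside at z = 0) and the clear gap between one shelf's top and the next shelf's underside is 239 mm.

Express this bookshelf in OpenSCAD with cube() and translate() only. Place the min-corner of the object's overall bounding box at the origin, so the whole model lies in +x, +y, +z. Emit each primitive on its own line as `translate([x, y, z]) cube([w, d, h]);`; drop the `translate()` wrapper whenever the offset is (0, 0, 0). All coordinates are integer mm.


cube([36, 241, 1497]);
translate([717, 0, 0]) cube([36, 241, 1497]);
translate([36, 0, 0]) cube([681, 241, 30]);
translate([36, 0, 269]) cube([681, 241, 30]);
translate([36, 0, 538]) cube([681, 241, 30]);
translate([36, 0, 807]) cube([681, 241, 30]);
translate([36, 0, 1076]) cube([681, 241, 30]);
translate([36, 0, 1345]) cube([681, 241, 30]);


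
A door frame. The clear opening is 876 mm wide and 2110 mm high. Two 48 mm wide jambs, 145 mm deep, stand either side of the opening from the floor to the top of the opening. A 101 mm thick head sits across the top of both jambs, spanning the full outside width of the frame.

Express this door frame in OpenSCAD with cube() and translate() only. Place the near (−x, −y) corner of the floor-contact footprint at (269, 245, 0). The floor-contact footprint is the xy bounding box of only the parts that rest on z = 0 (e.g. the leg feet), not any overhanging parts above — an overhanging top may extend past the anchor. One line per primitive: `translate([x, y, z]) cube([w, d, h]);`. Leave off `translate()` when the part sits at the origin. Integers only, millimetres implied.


translate([269, 245, 0]) cube([48, 145, 2110]);
translate([1193, 245, 0]) cube([48, 145, 2110]);
translate([269, 245, 2110]) cube([972, 145, 101]);


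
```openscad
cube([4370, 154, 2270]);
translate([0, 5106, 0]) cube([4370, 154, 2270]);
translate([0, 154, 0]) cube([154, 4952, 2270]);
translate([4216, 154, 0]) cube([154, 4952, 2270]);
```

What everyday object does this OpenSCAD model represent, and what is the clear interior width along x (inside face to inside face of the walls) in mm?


A house (or room) frame. The interior width is 4062 mm.

Four 2270 mm walls enclosing a rectangle with no floor or roof — a room or house frame. Outside width is 4370 mm and wall thickness is 154 mm, so the interior width is 4370 − 2 × 154 = 4062 mm.


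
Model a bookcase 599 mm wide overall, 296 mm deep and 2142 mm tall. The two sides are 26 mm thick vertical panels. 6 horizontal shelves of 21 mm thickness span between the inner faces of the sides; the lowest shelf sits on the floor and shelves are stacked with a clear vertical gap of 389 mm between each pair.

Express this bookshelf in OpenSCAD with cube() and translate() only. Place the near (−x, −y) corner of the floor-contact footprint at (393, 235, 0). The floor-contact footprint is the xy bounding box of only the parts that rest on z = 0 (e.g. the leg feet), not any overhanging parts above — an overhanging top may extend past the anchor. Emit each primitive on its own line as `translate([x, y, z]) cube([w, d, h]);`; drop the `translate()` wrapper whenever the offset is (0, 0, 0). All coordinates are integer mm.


translate([393, 235, 0]) cube([26, 296, 2142]);
translate([966, 235, 0]) cube([26, 296, 2142]);
translate([419, 235, 0]) cube([547, 296, 21]);
translate([419, 235, 410]) cube([547, 296, 21]);
translate([419, 235, 820]) cube([547, 296, 21]);
translate([419, 235, 1230]) cube([547, 296, 21]);
translate([419, 235, 1640]) cube([547, 296, 21]);
translate([419, 235, 2050]) cube([547, 296, 21]);


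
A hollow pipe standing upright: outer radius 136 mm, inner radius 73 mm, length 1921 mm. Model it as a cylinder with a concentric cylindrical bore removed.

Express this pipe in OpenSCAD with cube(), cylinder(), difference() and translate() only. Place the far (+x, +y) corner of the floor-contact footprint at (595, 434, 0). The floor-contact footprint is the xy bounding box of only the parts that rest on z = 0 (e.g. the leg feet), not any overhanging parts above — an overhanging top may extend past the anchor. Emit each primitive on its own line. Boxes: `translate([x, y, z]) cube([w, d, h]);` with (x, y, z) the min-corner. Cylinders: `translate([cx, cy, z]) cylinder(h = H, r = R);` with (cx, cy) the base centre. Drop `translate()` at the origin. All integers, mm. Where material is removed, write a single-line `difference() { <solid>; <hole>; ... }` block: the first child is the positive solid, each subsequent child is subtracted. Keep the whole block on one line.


difference() { translate([459, 298, 0]) cylinder(h = 1921, r = 136); translate([459, 298, 0]) cylinder(h = 1921, r = 73); }


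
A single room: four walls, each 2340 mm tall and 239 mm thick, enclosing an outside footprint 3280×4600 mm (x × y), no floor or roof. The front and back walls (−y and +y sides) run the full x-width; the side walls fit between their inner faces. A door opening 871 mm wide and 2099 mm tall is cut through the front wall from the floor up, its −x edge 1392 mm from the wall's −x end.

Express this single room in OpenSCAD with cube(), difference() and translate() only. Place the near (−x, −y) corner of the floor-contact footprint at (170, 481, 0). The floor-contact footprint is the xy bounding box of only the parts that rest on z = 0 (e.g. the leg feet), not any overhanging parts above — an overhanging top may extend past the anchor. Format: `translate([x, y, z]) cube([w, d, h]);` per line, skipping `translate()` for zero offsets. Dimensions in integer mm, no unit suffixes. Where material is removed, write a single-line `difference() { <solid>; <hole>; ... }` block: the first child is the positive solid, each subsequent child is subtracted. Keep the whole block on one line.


difference() { translate([170, 481, 0]) cube([3280, 239, 2340]); translate([1562, 481, 0]) cube([871, 239, 2099]); }
translate([170, 4842, 0]) cube([3280, 239, 2340]);
translate([170, 720, 0]) cube([239, 4122, 2340]);
translate([3211, 720, 0]) cube([239, 4122, 2340]);


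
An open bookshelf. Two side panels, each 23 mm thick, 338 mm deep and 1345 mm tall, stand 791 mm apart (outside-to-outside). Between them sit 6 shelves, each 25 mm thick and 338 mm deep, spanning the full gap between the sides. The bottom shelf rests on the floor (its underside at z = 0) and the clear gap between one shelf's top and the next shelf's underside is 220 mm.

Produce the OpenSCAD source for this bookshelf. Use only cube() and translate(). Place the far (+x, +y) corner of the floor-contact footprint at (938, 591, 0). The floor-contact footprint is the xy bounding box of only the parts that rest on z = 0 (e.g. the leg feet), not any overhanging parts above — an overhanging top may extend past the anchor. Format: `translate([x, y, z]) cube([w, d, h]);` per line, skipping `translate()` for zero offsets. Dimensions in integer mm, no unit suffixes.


translate([147, 253, 0]) cube([23, 338, 1345]);
translate([915, 253, 0]) cube([23, 338, 1345]);
translate([170, 253, 0]) cube([745, 338, 25]);
translate([170, 253, 245]) cube([745, 338, 25]);
translate([170, 253, 490]) cube([745, 338, 25]);
translate([170, 253, 735]) cube([745, 338, 25]);
translate([170, 253, 980]) cube([745, 338, 25]);
translate([170, 253, 1225]) cube([745, 338, 25]);


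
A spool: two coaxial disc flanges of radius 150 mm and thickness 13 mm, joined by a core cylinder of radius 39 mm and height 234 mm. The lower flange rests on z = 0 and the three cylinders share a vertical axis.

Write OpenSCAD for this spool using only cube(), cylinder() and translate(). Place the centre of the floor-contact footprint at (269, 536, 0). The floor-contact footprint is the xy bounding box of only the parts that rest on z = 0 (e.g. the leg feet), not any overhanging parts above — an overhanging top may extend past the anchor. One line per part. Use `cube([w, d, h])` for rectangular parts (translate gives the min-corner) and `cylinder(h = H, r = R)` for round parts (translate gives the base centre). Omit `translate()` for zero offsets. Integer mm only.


translate([269, 536, 0]) cylinder(h = 13, r = 150);
translate([269, 536, 13]) cylinder(h = 234, r = 39);
translate([269, 536, 247]) cylinder(h = 13, r = 150);


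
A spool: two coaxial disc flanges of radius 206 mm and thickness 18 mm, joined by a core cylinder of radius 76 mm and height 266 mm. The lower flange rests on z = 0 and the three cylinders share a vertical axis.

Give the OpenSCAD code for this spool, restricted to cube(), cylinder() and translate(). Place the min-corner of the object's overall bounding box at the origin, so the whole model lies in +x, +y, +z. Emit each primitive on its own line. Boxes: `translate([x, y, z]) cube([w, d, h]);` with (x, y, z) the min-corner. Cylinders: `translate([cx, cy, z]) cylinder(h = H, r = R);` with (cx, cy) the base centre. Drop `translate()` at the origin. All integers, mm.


translate([206, 206, 0]) cylinder(h = 18, r = 206);
translate([206, 206, 18]) cylinder(h = 266, r = 76);
translate([206, 206, 284]) cylinder(h = 18, r = 206);


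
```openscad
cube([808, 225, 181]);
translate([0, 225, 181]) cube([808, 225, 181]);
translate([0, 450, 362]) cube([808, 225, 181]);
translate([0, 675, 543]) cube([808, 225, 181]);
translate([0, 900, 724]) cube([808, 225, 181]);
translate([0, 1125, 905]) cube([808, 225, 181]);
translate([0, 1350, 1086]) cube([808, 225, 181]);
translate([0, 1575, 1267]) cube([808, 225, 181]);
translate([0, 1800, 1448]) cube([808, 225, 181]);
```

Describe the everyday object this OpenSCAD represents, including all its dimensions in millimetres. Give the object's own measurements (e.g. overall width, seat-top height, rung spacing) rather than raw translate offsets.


A straight staircase of 9 solid steps. Each step is 808 mm wide (x), 225 mm deep (y, the going) and 181 mm tall (the rise). The first step rests on the floor; each subsequent step sits one going further in +y and one rise higher in +z, directly behind and above the previous step with no overlap.


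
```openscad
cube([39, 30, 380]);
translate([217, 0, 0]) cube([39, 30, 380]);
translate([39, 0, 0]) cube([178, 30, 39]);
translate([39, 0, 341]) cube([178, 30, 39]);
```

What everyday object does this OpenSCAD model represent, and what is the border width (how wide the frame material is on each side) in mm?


A picture frame. The border width is 39 mm.

Four thin pieces enclosing a rectangular opening — a picture frame. The two full-height stiles are 380 mm tall; the top rail sits at z = 341 and is 39 mm tall, so the border above the opening is 380 − 341 = 39 mm, matching the stile x-width.


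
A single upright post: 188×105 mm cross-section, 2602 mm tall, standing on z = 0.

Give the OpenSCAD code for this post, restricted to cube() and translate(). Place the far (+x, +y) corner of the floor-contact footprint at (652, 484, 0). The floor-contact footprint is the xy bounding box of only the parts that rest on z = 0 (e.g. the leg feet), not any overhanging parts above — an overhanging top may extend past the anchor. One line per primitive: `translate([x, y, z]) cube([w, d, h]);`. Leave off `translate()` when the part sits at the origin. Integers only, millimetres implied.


translate([464, 379, 0]) cube([188, 105, 2602]);


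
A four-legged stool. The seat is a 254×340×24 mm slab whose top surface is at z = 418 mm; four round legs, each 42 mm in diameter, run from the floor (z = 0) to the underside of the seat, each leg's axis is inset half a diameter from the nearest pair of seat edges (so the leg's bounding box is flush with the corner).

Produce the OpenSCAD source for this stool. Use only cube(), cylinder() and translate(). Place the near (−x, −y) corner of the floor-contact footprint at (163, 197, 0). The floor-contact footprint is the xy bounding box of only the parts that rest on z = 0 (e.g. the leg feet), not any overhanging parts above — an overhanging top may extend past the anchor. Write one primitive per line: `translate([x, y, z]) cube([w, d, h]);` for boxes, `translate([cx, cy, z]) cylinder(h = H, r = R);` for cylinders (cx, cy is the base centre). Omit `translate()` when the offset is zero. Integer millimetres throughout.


translate([163, 197, 394]) cube([254, 340, 24]);
translate([184, 218, 0]) cylinder(h = 394, r = 21);
translate([396, 218, 0]) cylinder(h = 394, r = 21);
translate([184, 516, 0]) cylinder(h = 394, r = 21);
translate([396, 516, 0]) cylinder(h = 394, r = 21);


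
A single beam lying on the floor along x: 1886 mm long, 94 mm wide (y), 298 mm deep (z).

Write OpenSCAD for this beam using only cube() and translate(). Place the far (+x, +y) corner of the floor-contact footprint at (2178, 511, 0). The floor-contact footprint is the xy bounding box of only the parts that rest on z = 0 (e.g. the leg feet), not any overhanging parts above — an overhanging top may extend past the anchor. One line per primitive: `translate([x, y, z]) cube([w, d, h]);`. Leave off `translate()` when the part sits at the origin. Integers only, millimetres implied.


translate([292, 417, 0]) cube([1886, 94, 298]);


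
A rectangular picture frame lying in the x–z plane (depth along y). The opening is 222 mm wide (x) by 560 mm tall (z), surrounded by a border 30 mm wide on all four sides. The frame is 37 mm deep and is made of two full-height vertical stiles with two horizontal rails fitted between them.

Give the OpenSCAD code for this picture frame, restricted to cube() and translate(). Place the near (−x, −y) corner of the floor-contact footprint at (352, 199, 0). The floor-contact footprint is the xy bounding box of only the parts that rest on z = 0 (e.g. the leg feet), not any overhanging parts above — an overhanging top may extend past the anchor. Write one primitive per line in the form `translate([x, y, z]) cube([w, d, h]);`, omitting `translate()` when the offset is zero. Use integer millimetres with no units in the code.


translate([352, 199, 0]) cube([30, 37, 620]);
translate([604, 199, 0]) cube([30, 37, 620]);
translate([382, 199, 0]) cube([222, 37, 30]);
translate([382, 199, 590]) cube([222, 37, 30]);


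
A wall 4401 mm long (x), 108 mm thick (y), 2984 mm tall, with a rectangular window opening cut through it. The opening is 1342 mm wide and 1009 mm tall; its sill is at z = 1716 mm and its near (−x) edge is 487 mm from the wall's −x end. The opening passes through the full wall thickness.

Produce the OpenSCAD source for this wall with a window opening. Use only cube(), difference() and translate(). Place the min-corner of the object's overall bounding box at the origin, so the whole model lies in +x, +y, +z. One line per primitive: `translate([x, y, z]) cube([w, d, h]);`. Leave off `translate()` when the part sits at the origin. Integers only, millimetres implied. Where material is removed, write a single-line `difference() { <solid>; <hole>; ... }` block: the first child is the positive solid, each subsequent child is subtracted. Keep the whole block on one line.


difference() { cube([4401, 108, 2984]); translate([487, 0, 1716]) cube([1342, 108, 1009]); }


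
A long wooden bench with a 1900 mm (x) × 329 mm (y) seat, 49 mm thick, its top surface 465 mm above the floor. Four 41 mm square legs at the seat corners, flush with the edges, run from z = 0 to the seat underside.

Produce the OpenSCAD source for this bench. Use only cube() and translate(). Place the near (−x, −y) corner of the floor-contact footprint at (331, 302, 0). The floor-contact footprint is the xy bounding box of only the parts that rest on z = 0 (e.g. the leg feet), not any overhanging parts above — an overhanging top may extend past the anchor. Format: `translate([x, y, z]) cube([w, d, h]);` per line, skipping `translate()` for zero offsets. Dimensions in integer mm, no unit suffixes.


// leg_h = 465 − 49 = 416
translate([331, 302, 416]) cube([1900, 329, 49]);
translate([331, 302, 0]) cube([41, 41, 416]);
translate([331, 590, 0]) cube([41, 41, 416]);
translate([2190, 302, 0]) cube([41, 41, 416]);
translate([2190, 590, 0]) cube([41, 41, 416]);


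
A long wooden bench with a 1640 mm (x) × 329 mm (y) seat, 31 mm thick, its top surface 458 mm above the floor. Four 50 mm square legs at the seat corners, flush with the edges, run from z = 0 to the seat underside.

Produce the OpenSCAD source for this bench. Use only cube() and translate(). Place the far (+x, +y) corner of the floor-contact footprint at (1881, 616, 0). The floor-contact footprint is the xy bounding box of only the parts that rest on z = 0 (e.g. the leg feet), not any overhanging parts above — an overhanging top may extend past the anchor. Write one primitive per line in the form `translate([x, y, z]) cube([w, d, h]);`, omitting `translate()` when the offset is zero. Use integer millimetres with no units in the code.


translate([241, 287, 427]) cube([1640, 329, 31]);
translate([241, 287, 0]) cube([50, 50, 427]);
translate([241, 566, 0]) cube([50, 50, 427]);
translate([1831, 287, 0]) cube([50, 50, 427]);
translate([1831, 566, 0]) cube([50, 50, 427]);


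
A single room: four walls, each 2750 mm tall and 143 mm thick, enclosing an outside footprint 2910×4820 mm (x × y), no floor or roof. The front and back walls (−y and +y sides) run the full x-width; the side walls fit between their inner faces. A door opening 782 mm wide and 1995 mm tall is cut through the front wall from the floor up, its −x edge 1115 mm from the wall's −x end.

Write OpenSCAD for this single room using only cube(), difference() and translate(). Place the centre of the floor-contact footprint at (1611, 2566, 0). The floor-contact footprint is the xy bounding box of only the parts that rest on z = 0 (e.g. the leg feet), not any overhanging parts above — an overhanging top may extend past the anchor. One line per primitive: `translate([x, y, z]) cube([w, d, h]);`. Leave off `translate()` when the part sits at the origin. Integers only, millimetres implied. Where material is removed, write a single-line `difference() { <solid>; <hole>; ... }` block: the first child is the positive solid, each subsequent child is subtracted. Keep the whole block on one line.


difference() { translate([156, 156, 0]) cube([2910, 143, 2750]); translate([1271, 156, 0]) cube([782, 143, 1995]); }
translate([156, 4833, 0]) cube([2910, 143, 2750]);
translate([156, 299, 0]) cube([143, 4534, 2750]);
translate([2923, 299, 0]) cube([143, 4534, 2750]);


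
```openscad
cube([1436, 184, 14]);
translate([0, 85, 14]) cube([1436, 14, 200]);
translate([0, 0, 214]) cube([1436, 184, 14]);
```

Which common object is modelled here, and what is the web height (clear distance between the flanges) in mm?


An I-beam. The web height is 200 mm.

Two wide flanges with a thin centred web — an I-beam. Overall 228 mm minus two 14 mm flanges gives a web of 228 − 2·14 = 200 mm.


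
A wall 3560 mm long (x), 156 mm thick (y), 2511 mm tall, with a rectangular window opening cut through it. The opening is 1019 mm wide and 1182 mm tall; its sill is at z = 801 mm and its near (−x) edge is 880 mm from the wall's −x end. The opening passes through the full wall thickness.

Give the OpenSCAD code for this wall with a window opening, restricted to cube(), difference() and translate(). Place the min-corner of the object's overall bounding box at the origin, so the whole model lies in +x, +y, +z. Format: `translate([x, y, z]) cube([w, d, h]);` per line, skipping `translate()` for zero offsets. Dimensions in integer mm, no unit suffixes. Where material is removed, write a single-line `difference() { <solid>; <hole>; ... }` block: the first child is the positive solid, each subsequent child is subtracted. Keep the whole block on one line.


difference() { cube([3560, 156, 2511]); translate([880, 0, 801]) cube([1019, 156, 1182]); }


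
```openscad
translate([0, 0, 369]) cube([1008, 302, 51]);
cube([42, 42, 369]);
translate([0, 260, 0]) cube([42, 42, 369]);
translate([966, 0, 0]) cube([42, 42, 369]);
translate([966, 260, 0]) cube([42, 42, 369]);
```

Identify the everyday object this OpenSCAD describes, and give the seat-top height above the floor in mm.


A bench. The seat-top height is 420 mm.

A long slab on four corner posts — a bench. The slab sits at z = 369 with thickness 51, so the top is 369 + 51 = 420 mm.


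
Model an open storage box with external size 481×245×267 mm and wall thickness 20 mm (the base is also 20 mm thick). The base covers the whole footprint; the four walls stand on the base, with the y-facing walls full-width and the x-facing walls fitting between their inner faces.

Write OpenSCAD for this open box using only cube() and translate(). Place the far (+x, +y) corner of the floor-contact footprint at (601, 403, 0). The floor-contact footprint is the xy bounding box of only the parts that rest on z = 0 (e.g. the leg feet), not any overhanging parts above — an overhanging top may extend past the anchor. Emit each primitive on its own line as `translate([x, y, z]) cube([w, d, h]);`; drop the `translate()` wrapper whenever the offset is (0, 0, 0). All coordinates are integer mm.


translate([120, 158, 0]) cube([481, 245, 20]);
translate([120, 158, 20]) cube([481, 20, 247]);
translate([120, 383, 20]) cube([481, 20, 247]);
translate([120, 178, 20]) cube([20, 205, 247]);
translate([581, 178, 20]) cube([20, 205, 247]);


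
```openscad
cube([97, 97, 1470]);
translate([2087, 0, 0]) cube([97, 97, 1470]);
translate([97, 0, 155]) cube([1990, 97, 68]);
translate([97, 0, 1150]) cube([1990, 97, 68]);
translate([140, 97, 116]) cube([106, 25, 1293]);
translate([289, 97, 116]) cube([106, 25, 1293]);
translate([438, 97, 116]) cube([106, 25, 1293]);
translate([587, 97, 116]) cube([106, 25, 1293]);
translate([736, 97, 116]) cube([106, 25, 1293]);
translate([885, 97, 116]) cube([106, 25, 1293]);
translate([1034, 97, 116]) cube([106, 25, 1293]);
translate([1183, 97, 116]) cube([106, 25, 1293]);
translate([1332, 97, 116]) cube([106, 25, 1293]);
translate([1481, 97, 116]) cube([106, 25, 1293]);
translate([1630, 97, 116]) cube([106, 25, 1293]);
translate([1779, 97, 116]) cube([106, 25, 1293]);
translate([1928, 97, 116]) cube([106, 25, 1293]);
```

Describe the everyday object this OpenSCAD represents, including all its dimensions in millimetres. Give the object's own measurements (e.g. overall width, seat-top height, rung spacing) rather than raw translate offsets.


A fence section. Two 97×97 mm posts, 1470 mm tall, stand on the floor with a clear span of 1990 mm between their inner faces. Two horizontal rails of 97×68 mm section span the gap between the posts with their undersides at z = 155 mm and z = 1150 mm, flush with the posts' −y face. 13 pickets, each 106 mm wide, 25 mm thick and 1293 mm tall, are fixed to the +y face of the rails with their bottoms at z = 116 mm, spaced across the span with a 43 mm gap after the −x post and between neighbouring pickets, with 53 mm left before the +x post.


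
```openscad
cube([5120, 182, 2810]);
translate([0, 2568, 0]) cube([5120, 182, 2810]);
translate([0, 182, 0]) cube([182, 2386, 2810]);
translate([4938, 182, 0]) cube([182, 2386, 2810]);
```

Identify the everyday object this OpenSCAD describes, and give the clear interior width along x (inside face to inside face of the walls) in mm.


A house (or room) frame. The interior width is 4756 mm.

Four 2810 mm walls enclosing a rectangle with no floor or roof — a room or house frame. Outside width is 5120 mm and wall thickness is 182 mm, so the interior width is 5120 − 2 × 182 = 4756 mm.


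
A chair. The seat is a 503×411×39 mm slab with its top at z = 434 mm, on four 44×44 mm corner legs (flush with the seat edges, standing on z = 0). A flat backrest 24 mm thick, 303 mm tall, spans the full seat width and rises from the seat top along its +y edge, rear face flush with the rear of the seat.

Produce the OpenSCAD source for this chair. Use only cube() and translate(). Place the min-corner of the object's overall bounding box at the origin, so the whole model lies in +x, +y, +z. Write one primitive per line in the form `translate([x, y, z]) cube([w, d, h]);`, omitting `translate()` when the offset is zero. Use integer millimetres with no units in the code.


translate([0, 0, 395]) cube([503, 411, 39]);
cube([44, 44, 395]);
translate([459, 0, 0]) cube([44, 44, 395]);
translate([0, 367, 0]) cube([44, 44, 395]);
translate([459, 367, 0]) cube([44, 44, 395]);
translate([0, 387, 434]) cube([503, 24, 303]);


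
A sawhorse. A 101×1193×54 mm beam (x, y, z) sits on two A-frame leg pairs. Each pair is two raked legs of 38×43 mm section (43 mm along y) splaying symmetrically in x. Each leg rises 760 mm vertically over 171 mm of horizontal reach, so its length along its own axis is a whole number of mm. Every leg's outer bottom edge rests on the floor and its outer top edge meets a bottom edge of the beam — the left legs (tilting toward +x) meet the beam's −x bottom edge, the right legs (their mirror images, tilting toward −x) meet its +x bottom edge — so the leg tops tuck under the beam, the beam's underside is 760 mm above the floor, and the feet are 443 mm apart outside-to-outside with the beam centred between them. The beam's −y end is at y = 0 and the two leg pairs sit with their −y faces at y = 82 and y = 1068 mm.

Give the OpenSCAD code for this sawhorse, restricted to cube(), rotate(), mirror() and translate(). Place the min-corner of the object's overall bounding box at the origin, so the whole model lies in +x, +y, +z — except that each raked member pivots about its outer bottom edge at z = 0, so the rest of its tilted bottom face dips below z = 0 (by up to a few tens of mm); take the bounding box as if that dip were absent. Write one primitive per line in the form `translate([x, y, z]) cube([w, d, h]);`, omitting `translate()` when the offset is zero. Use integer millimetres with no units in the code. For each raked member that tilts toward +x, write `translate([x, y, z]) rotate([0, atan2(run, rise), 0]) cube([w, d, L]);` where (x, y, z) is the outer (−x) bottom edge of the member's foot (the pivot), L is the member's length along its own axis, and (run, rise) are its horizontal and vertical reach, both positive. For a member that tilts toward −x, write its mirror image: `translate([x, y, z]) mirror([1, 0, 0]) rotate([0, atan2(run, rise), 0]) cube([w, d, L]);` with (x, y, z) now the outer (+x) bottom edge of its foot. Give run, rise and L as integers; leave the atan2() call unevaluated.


translate([171, 0, 760]) cube([101, 1193, 54]);
translate([0, 82, 0]) rotate([0, atan2(171, 760), 0]) cube([38, 43, 779]);
translate([443, 82, 0]) mirror([1, 0, 0]) rotate([0, atan2(171, 760), 0]) cube([38, 43, 779]);
translate([0, 1068, 0]) rotate([0, atan2(171, 760), 0]) cube([38, 43, 779]);
translate([443, 1068, 0]) mirror([1, 0, 0]) rotate([0, atan2(171, 760), 0]) cube([38, 43, 779]);


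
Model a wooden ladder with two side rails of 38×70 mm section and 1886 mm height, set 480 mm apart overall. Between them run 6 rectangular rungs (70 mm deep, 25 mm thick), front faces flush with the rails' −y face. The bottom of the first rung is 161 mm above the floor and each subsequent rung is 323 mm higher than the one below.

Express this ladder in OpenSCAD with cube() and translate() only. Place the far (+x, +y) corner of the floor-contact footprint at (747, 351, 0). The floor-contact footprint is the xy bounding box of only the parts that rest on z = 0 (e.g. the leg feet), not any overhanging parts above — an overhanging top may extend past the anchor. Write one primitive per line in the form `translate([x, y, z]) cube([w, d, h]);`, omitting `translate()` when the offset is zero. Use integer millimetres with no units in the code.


translate([267, 281, 0]) cube([38, 70, 1886]);
translate([709, 281, 0]) cube([38, 70, 1886]);
translate([305, 281, 161]) cube([404, 70, 25]);
translate([305, 281, 484]) cube([404, 70, 25]);
translate([305, 281, 807]) cube([404, 70, 25]);
translate([305, 281, 1130]) cube([404, 70, 25]);
translate([305, 281, 1453]) cube([404, 70, 25]);
translate([305, 281, 1776]) cube([404, 70, 25]);


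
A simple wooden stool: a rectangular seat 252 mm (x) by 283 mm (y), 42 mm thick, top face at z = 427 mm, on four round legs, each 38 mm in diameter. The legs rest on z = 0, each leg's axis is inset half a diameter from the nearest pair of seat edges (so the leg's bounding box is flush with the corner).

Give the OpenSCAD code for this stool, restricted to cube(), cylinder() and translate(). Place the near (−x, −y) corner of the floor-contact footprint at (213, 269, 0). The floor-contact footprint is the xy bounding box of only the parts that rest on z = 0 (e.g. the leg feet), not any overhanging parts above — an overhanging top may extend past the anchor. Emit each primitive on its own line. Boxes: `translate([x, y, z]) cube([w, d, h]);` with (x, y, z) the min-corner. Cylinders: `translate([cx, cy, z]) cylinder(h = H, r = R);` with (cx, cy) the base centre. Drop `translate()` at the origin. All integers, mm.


// leg_h = 427 - 42 = 385
translate([213, 269, 385]) cube([252, 283, 42]);
translate([232, 288, 0]) cylinder(h = 385, r = 19);
translate([446, 288, 0]) cylinder(h = 385, r = 19);
translate([232, 533, 0]) cylinder(h = 385, r = 19);
translate([446, 533, 0]) cylinder(h = 385, r = 19);


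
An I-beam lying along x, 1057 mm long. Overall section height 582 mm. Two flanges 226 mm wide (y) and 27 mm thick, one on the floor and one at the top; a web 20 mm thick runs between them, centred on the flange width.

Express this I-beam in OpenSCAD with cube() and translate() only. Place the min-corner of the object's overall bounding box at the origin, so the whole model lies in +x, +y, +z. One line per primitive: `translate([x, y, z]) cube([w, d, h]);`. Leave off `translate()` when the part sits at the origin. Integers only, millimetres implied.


cube([1057, 226, 27]);
translate([0, 103, 27]) cube([1057, 20, 528]);
translate([0, 0, 555]) cube([1057, 226, 27]);


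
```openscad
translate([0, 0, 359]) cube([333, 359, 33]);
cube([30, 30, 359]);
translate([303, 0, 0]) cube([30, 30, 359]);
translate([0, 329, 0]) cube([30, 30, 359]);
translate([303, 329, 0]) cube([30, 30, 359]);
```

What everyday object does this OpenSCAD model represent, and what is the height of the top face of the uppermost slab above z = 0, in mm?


A stool. The seat height is 392 mm.

A 333×359×33 slab at z = 359 on four corner posts — a stool. The seat top is 359 + 33 = 392 mm.


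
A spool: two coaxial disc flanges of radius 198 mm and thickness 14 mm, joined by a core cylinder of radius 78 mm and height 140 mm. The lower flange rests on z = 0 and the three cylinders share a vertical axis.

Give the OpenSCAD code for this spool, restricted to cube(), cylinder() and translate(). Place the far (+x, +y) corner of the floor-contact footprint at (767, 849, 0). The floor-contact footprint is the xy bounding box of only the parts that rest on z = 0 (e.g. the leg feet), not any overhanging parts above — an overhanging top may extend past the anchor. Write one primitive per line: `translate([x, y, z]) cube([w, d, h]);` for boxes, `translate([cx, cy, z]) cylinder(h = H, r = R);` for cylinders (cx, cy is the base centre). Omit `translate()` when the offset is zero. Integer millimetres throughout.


translate([569, 651, 0]) cylinder(h = 14, r = 198);
translate([569, 651, 14]) cylinder(h = 140, r = 78);
translate([569, 651, 154]) cylinder(h = 14, r = 198);


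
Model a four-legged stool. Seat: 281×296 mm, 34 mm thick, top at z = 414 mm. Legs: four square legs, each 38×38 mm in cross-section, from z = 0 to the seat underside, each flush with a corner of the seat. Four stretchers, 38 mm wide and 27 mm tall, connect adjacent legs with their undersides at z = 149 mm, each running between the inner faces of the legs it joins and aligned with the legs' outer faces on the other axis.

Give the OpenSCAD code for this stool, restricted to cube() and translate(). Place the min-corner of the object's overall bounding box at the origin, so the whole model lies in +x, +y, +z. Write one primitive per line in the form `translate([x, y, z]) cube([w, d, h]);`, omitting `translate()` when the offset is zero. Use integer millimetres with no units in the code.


translate([0, 0, 380]) cube([281, 296, 34]);
cube([38, 38, 380]);
translate([243, 0, 0]) cube([38, 38, 380]);
translate([0, 258, 0]) cube([38, 38, 380]);
translate([243, 258, 0]) cube([38, 38, 380]);
translate([38, 0, 149]) cube([205, 38, 27]);
translate([38, 258, 149]) cube([205, 38, 27]);
translate([0, 38, 149]) cube([38, 220, 27]);
translate([243, 38, 149]) cube([38, 220, 27]);


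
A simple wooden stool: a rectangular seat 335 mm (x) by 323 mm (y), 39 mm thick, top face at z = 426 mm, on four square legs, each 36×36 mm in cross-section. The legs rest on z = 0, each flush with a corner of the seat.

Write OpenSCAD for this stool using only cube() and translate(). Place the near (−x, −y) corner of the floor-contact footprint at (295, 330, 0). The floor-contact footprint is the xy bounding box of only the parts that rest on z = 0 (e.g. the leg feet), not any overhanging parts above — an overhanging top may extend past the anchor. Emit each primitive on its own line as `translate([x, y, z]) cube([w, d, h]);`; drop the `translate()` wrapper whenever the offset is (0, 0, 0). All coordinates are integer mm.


translate([295, 330, 387]) cube([335, 323, 39]);
translate([295, 330, 0]) cube([36, 36, 387]);
translate([594, 330, 0]) cube([36, 36, 387]);
translate([295, 617, 0]) cube([36, 36, 387]);
translate([594, 617, 0]) cube([36, 36, 387]);
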